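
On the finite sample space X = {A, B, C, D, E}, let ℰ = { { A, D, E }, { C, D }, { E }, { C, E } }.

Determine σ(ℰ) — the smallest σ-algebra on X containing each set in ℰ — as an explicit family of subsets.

σ(ℰ) = { {}, { A }, { B }, { C }, { D }, { E }, { A, B }, { A, C }, { A, D }, { A, E }, { B, C }, { B, D }, { B, E }, { C, D }, { C, E }, { D, E }, { A, B, C }, { A, B, D }, { A, B, E }, { A, C, D }, { A, C, E }, { A, D, E }, { B, C, D }, { B, C, E }, { B, D, E }, { C, D, E }, { A, B, C, D }, { A, B, C, E }, { A, B, D, E }, { A, C, D, E }, { B, C, D, E }, X }

Working:
Start: ℰ ∪ {∅, X} = { {}, { E }, { C, D }, { C, E }, { A, D, E }, X }.
Pass 1. New:
  { B, C }  = X∖{ A, D, E }
  { A, B, D }  = X∖{ C, E }
  { A, B, E }  = X∖{ C, D }
  { C, D, E }  = { C, D } ∪ { C, E }
  { A, B, C, D }  = X∖{ E }
  { A, C, D, E }  = { A, D, E } ∪ { C, D }
  [12 total]
Pass 2: +7 →
  { B }  = X∖{ A, C, D, E }
  { A, B }  = X∖{ C, D, E }
  { B, C, D }  = { C, D } ∪ { B, C }
  { B, C, E }  = { E } ∪ { B, C }
  { A, B, C, E }  = { A, B, E } ∪ { B, C }
  { A, B, D, E }  = { A, D, E } ∪ { A, B, D }
  { B, C, D, E }  = { C, D, E } ∪ { B, C }
  [19 total]
Pass 3: 7 new —
  { A }  = X∖{ B, C, D, E }
  { C }  = X∖{ A, B, D, E }
  { D }  = X∖{ A, B, C, E }
  { A, D }  = X∖{ B, C, E }
  { A, E }  = X∖{ B, C, D }
  { B, E }  = { B } ∪ { E }
  { A, B, C }  = { A, B } ∪ { B, C }
  [26 total]
Pass 4. New:
  { A, C }  = { C } ∪ { A }
  { B, D }  = { B } ∪ { D }
  { D, E }  = X∖{ A, B, C }
  { A, C, D }  = X∖{ B, E }
  { A, C, E }  = { C } ∪ { A, E }
  { B, D, E }  = { B, E } ∪ { D }
  [32 total]
Pass 5: stable.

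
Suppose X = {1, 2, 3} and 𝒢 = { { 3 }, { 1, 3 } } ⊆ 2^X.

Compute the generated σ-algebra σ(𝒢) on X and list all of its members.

σ(𝒢) = { {}, { 1 }, { 2 }, { 3 }, { 1, 2 }, { 1, 3 }, { 2, 3 }, X }

Working:
Start: 𝒢 ∪ {∅, X} = { {}, { 3 }, { 1, 3 }, X }.
Iteration 1: +2 →
  { 2 }  = ᶜ of { 1, 3 }
  { 1, 2 }  = ᶜ of { 3 }
  (now 6)
Iteration 2. New:
  { 2, 3 }  = { 3 } ∪ { 2 }
  (now 7)
Iteration 3 adds 1:
  { 1 }  = ᶜ of { 2, 3 }
  (now 8)
Iteration 4: stable.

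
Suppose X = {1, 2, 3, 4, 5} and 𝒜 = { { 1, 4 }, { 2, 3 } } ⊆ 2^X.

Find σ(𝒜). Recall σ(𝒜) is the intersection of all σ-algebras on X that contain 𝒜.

Answer: σ(𝒜) = { ∅, { 5 }, { 1, 4 }, { 2, 3 }, { 1, 4, 5 }, { 2, 3, 5 }, { 1, 2, 3, 4 }, X }

Working:
Initial family (4 sets): { ∅, { 1, 4 }, { 2, 3 }, X }.
Pass 1. New:
  { 1, 4, 5 }  = complement { 2, 3 }
  { 2, 3, 5 }  = complement { 1, 4 }
  { 1, 2, 3, 4 }  = { 2, 3 } ∪ { 1, 4 }
  |family| = 7
Pass 2. New:
  { 5 }  = complement { 1, 2, 3, 4 }
  |family| = 8
Pass 3: closed — nothing new.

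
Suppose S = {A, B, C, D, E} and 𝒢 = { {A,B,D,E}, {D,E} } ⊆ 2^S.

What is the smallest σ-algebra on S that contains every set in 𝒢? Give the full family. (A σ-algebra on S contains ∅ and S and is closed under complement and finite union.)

σ(𝒢) (8 sets): { ∅, {C}, {A,B}, {D,E}, {A,B,C}, {C,D,E}, {A,B,D,E}, S }

Derivation:
Take S₀ = 𝒢 ∪ {∅, S} = { ∅, {D,E}, {A,B,D,E}, S }.
Round 1: +2 →
  {C}  = {A,B,D,E}ᶜ
  {A,B,C}  = {D,E}ᶜ
  (now 6)
Round 2: 1 new —
  {C,D,E}  = {D,E} ∪ {C}
  (now 7)
Round 3: +1 →
  {A,B}  = {C,D,E}ᶜ
  (now 8)
Round 4: stable.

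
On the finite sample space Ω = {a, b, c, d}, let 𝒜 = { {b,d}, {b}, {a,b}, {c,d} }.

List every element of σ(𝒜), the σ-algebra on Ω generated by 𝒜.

Begin from { {}, {b}, {a,b}, {b,d}, {c,d}, Ω } (that is, 𝒜 plus ∅ and Ω).
Round 1. New:
  {a,c}  = ᶜ of {b,d}
  {a,b,d}  = {a,b} ∪ {b,d}
  {a,c,d}  = ᶜ of {b}
  {b,c,d}  = {c,d} ∪ {b}
  (now 10)
Round 2 adds 3:
  {a}  = ᶜ of {b,c,d}
  {c}  = ᶜ of {a,b,d}
  {a,b,c}  = {a,b} ∪ {a,c}
  (now 13)
Round 3: +2 →
  {d}  = ᶜ of {a,b,c}
  {b,c}  = {c} ∪ {b}
  (now 15)
Round 4. New:
  {a,d}  = ᶜ of {b,c}
  (now 16)
After Round 5 the family is unchanged; done.

Therefore σ(𝒜) = { {}, {a}, {b}, {c}, {d}, {a,b}, {a,c}, {a,d}, {b,c}, {b,d}, {c,d}, {a,b,c}, {a,b,d}, {a,c,d}, {b,c,d}, Ω } (|σ(𝒜)| = 16).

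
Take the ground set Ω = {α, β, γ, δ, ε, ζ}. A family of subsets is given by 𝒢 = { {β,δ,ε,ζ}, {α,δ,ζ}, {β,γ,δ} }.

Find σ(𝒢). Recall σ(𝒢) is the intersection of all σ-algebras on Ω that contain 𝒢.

Take S₀ = 𝒢 ∪ {∅, Ω} = { {}, {α,δ,ζ}, {β,γ,δ}, {β,δ,ε,ζ}, Ω }.
Iteration 1: 6 new —
  {α,γ}  = complement {β,δ,ε,ζ}
  {α,ε,ζ}  = complement {β,γ,δ}
  {β,γ,ε}  = complement {α,δ,ζ}
  {α,β,γ,δ,ζ}  = {β,γ,δ} ∪ {α,δ,ζ}
  {α,β,δ,ε,ζ}  = {β,δ,ε,ζ} ∪ {α,δ,ζ}
  {β,γ,δ,ε,ζ}  = {β,δ,ε,ζ} ∪ {β,γ,δ}
  |family| = 11
Iteration 2 (10 new):
  {α}  = complement {β,γ,δ,ε,ζ}
  {γ}  = complement {α,β,δ,ε,ζ}
  {ε}  = complement {α,β,γ,δ,ζ}
  {α,β,γ,δ}  = {β,γ,δ} ∪ {α,γ}
  {α,β,γ,ε}  = {β,γ,ε} ∪ {α,γ}
  {α,γ,δ,ζ}  = {α,δ,ζ} ∪ {α,γ}
  {α,γ,ε,ζ}  = {α,ε,ζ} ∪ {α,γ}
  {α,δ,ε,ζ}  = {α,δ,ζ} ∪ {α,ε,ζ}
  {β,γ,δ,ε}  = {β,γ,δ} ∪ {β,γ,ε}
  {α,β,γ,ε,ζ}  = {β,γ,ε} ∪ {α,ε,ζ}
  |family| = 21
Iteration 3: 12 new —
  {δ}  = complement {α,β,γ,ε,ζ}
  {α,ε}  = {ε} ∪ {α}
  {α,ζ}  = complement {β,γ,δ,ε}
  {β,γ}  = complement {α,δ,ε,ζ}
  {β,δ}  = complement {α,γ,ε,ζ}
  {β,ε}  = complement {α,γ,δ,ζ}
  {γ,ε}  = {ε} ∪ {γ}
  {δ,ζ}  = complement {α,β,γ,ε}
  {ε,ζ}  = complement {α,β,γ,δ}
  {α,γ,ε}  = {α,γ} ∪ {ε}
  {α,β,γ,δ,ε}  = {α,γ} ∪ {β,γ,δ,ε}
  {α,γ,δ,ε,ζ}  = {α,δ,ε,ζ} ∪ {α,γ}
  |family| = 33
Iteration 4: +26 →
  {β}  = complement {α,γ,δ,ε,ζ}
  {ζ}  = complement {α,β,γ,δ,ε}
  {α,δ}  = {α} ∪ {δ}
  {γ,δ}  = {γ} ∪ {δ}
  {δ,ε}  = {ε} ∪ {δ}
  {α,β,γ}  = {α} ∪ {β,γ}
  {α,β,δ}  = {α} ∪ {β,δ}
  {α,β,ε}  = {β,ε} ∪ {α}
  {α,γ,δ}  = {α,γ} ∪ {δ}
  {α,γ,ζ}  = {α,ζ} ∪ {γ}
  {α,δ,ε}  = {α,ε} ∪ {δ}
  {β,δ,ε}  = {β,ε} ∪ {δ}
  {β,δ,ζ}  = complement {α,γ,ε}
  {β,ε,ζ}  = {β,ε} ∪ {ε,ζ}
  {γ,δ,ε}  = {δ} ∪ {γ,ε}
  {γ,δ,ζ}  = {γ} ∪ {δ,ζ}
  {γ,ε,ζ}  = {ε,ζ} ∪ {γ}
  {δ,ε,ζ}  = {ε,ζ} ∪ {δ}
  {α,β,γ,ζ}  = {α,ζ} ∪ {β,γ}
  {α,β,δ,ε}  = {α,ε} ∪ {β,δ}
  {α,β,δ,ζ}  = complement {γ,ε}
  {α,β,ε,ζ}  = {β,ε} ∪ {α,ζ}
  {α,γ,δ,ε}  = {α,γ,ε} ∪ {δ}
  {β,γ,δ,ζ}  = complement {α,ε}
  {β,γ,ε,ζ}  = {ε,ζ} ∪ {β,γ,ε}
  {γ,δ,ε,ζ}  = {γ,ε} ∪ {δ,ζ}
  |family| = 59
Iteration 5 (5 new):
  {α,β}  = complement {γ,δ,ε,ζ}
  {β,ζ}  = complement {α,γ,δ,ε}
  {γ,ζ}  = complement {α,β,δ,ε}
  {α,β,ζ}  = complement {γ,δ,ε}
  {β,γ,ζ}  = complement {α,δ,ε}
  |family| = 64
Iteration 6 adds nothing — fixpoint reached.

Hence σ(𝒢) has 64 members: { {}, {α}, {β}, {γ}, {δ}, {ε}, {ζ}, {α,β}, {α,γ}, {α,δ}, {α,ε}, {α,ζ}, {β,γ}, {β,δ}, {β,ε}, {β,ζ}, {γ,δ}, {γ,ε}, {γ,ζ}, {δ,ε}, {δ,ζ}, {ε,ζ}, {α,β,γ}, {α,β,δ}, {α,β,ε}, {α,β,ζ}, {α,γ,δ}, {α,γ,ε}, {α,γ,ζ}, {α,δ,ε}, {α,δ,ζ}, {α,ε,ζ}, {β,γ,δ}, {β,γ,ε}, {β,γ,ζ}, {β,δ,ε}, {β,δ,ζ}, {β,ε,ζ}, {γ,δ,ε}, {γ,δ,ζ}, {γ,ε,ζ}, {δ,ε,ζ}, {α,β,γ,δ}, {α,β,γ,ε}, {α,β,γ,ζ}, {α,β,δ,ε}, {α,β,δ,ζ}, {α,β,ε,ζ}, {α,γ,δ,ε}, {α,γ,δ,ζ}, {α,γ,ε,ζ}, {α,δ,ε,ζ}, {β,γ,δ,ε}, {β,γ,δ,ζ}, {β,γ,ε,ζ}, {β,δ,ε,ζ}, {γ,δ,ε,ζ}, {α,β,γ,δ,ε}, {α,β,γ,δ,ζ}, {α,β,γ,ε,ζ}, {α,β,δ,ε,ζ}, {α,γ,δ,ε,ζ}, {β,γ,δ,ε,ζ}, Ω }.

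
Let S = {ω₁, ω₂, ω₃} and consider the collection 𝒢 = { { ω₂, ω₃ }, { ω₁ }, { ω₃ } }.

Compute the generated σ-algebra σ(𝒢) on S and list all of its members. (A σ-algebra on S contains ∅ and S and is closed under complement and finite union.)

σ(𝒢) (8 sets): { ∅, { ω₁ }, { ω₂ }, { ω₃ }, { ω₁, ω₂ }, { ω₁, ω₃ }, { ω₂, ω₃ }, S }

Check:
Seed the family with 𝒢 together with ∅ and S: { ∅, { ω₁ }, { ω₃ }, { ω₂, ω₃ }, S }.
Step 1: +2 →
  { ω₁, ω₂ }  = ᶜ of { ω₃ }
  { ω₁, ω₃ }  = { ω₃ } ∪ { ω₁ }
  — 7 sets.
Step 2: 1 new —
  { ω₂ }  = ᶜ of { ω₁, ω₃ }
  — 8 sets.
Step 3: already closed under ᶜ and ∪.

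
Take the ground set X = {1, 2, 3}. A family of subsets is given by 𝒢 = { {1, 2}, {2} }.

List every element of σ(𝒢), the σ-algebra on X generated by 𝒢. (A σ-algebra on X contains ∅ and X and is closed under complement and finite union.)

σ(𝒢) = { {}, {1}, {2}, {3}, {1, 2}, {1, 3}, {2, 3}, X }

Working:
Initial family (4 sets): { {}, {2}, {1, 2}, X }.
Round 1. New:
  {3}  = {1, 2}ᶜ
  {1, 3}  = {2}ᶜ
  [6 total]
Round 2. New:
  {2, 3}  = {3} ∪ {2}
  [7 total]
Round 3: 1 new —
  {1}  = {2, 3}ᶜ
  [8 total]
Round 4: stable.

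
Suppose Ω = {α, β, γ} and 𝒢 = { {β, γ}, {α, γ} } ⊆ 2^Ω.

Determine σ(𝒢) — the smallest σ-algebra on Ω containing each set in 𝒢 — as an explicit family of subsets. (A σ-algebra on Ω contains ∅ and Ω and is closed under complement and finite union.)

Seed the family with 𝒢 together with ∅ and Ω: { ∅, {α, γ}, {β, γ}, Ω }.
Step 1 adds 2:
  {α}  = {β, γ}ᶜ
  {β}  = {α, γ}ᶜ
  — 6 sets.
Step 2. New:
  {α, β}  = {β} ∪ {α}
  — 7 sets.
Step 3: +1 →
  {γ}  = {α, β}ᶜ
  — 8 sets.
After Step 4 the family is unchanged; done.

Therefore σ(𝒢) = { ∅, {α}, {β}, {γ}, {α, β}, {α, γ}, {β, γ}, Ω } (|σ(𝒢)| = 8).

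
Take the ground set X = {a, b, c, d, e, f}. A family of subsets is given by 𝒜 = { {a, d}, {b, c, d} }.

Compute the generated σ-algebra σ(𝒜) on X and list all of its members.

Answer: σ(𝒜) = { {}, {a}, {d}, {a, d}, {b, c}, {e, f}, {a, b, c}, {a, e, f}, {b, c, d}, {d, e, f}, {a, b, c, d}, {a, d, e, f}, {b, c, e, f}, {a, b, c, e, f}, {b, c, d, e, f}, X }

Trace:
Start: 𝒜 ∪ {∅, X} = { {}, {a, d}, {b, c, d}, X }.
Pass 1: +3 →
  {a, e, f}  = X∖{b, c, d}
  {a, b, c, d}  = {b, c, d} ∪ {a, d}
  {b, c, e, f}  = X∖{a, d}
Pass 2: +4 →
  {e, f}  = X∖{a, b, c, d}
  {a, d, e, f}  = {a, d} ∪ {a, e, f}
  {a, b, c, e, f}  = {a, e, f} ∪ {b, c, e, f}
  {b, c, d, e, f}  = {b, c, d} ∪ {b, c, e, f}
Pass 3: 3 new —
  {a}  = X∖{b, c, d, e, f}
  {d}  = X∖{a, b, c, e, f}
  {b, c}  = X∖{a, d, e, f}
Pass 4 adds 2:
  {a, b, c}  = {b, c} ∪ {a}
  {d, e, f}  = {e, f} ∪ {d}
Pass 5: already closed under ᶜ and ∪.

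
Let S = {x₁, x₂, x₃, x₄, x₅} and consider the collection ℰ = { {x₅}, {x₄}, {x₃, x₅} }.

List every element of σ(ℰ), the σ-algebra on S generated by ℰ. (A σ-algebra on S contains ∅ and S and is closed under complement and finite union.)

Answer: σ(ℰ) = { {}, {x₃}, {x₄}, {x₅}, {x₁, x₂}, {x₃, x₄}, {x₃, x₅}, {x₄, x₅}, {x₁, x₂, x₃}, {x₁, x₂, x₄}, {x₁, x₂, x₅}, {x₃, x₄, x₅}, {x₁, x₂, x₃, x₄}, {x₁, x₂, x₃, x₅}, {x₁, x₂, x₄, x₅}, S }

Trace:
Initial family (5 sets): { {}, {x₄}, {x₅}, {x₃, x₅}, S }.
Step 1: +5 →
  {x₄, x₅}  = {x₄} ∪ {x₅}
  {x₁, x₂, x₄}  = ᶜ of {x₃, x₅}
  {x₃, x₄, x₅}  = {x₄} ∪ {x₃, x₅}
  {x₁, x₂, x₃, x₄}  = ᶜ of {x₅}
  {x₁, x₂, x₃, x₅}  = ᶜ of {x₄}
Step 2 (3 new):
  {x₁, x₂}  = ᶜ of {x₃, x₄, x₅}
  {x₁, x₂, x₃}  = ᶜ of {x₄, x₅}
  {x₁, x₂, x₄, x₅}  = {x₁, x₂, x₄} ∪ {x₅}
Step 3. New:
  {x₃}  = ᶜ of {x₁, x₂, x₄, x₅}
  {x₁, x₂, x₅}  = {x₁, x₂} ∪ {x₅}
Step 4: +1 →
  {x₃, x₄}  = ᶜ of {x₁, x₂, x₅}
Step 5: no new sets; the family is a σ-algebra.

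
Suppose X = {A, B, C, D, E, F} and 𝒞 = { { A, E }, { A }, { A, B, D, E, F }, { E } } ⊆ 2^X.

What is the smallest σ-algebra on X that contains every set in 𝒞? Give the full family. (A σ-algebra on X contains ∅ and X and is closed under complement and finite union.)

|σ(𝒞)| = 16.  σ(𝒞) = { ∅, { A }, { C }, { E }, { A, C }, { A, E }, { C, E }, { A, C, E }, { B, D, F }, { A, B, D, F }, { B, C, D, F }, { B, D, E, F }, { A, B, C, D, F }, { A, B, D, E, F }, { B, C, D, E, F }, X }

Check:
Initial family (6 sets): { ∅, { A }, { E }, { A, E }, { A, B, D, E, F }, X }.
Step 1 (4 new):
  { C }  = X∖{ A, B, D, E, F }
  { B, C, D, F }  = X∖{ A, E }
  { A, B, C, D, F }  = X∖{ E }
  { B, C, D, E, F }  = X∖{ A }
  |family| = 10
Step 2 (3 new):
  { A, C }  = { C } ∪ { A }
  { C, E }  = { E } ∪ { C }
  { A, C, E }  = { C } ∪ { A, E }
  |family| = 13
Step 3: +3 →
  { B, D, F }  = X∖{ A, C, E }
  { A, B, D, F }  = X∖{ C, E }
  { B, D, E, F }  = X∖{ A, C }
  |family| = 16
Step 4: closed — nothing new.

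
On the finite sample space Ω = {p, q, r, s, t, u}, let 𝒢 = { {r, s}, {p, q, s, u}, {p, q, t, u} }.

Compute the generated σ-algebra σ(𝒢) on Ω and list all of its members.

σ(𝒢) = { ∅, {r}, {s}, {t}, {r, s}, {r, t}, {s, t}, {p, q, u}, {r, s, t}, {p, q, r, u}, {p, q, s, u}, {p, q, t, u}, {p, q, r, s, u}, {p, q, r, t, u}, {p, q, s, t, u}, Ω }

Trace:
Initial family (5 sets): { ∅, {r, s}, {p, q, s, u}, {p, q, t, u}, Ω }.
Round 1. New:
  {r, t}  = Ω∖{p, q, s, u}
  {p, q, r, s, u}  = {r, s} ∪ {p, q, s, u}
  {p, q, s, t, u}  = {p, q, s, u} ∪ {p, q, t, u}
  — 8 sets.
Round 2: +4 →
  {r}  = Ω∖{p, q, s, t, u}
  {t}  = Ω∖{p, q, r, s, u}
  {r, s, t}  = {r, t} ∪ {r, s}
  {p, q, r, t, u}  = {r, t} ∪ {p, q, t, u}
  — 12 sets.
Round 3 adds 2:
  {s}  = Ω∖{p, q, r, t, u}
  {p, q, u}  = Ω∖{r, s, t}
  — 14 sets.
Round 4 (2 new):
  {s, t}  = {s} ∪ {t}
  {p, q, r, u}  = {r} ∪ {p, q, u}
  — 16 sets.
Round 5: no new sets; the family is a σ-algebra.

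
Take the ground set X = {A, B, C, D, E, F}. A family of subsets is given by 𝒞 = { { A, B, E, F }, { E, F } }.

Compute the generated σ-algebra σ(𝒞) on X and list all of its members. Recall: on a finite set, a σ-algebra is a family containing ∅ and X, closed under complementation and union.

Seed the family with 𝒞 together with ∅ and X: { {}, { E, F }, { A, B, E, F }, X }.
Pass 1: +2 →
  { C, D }  = X∖{ A, B, E, F }
  { A, B, C, D }  = X∖{ E, F }
Pass 2 (1 new):
  { C, D, E, F }  = { C, D } ∪ { E, F }
Pass 3 adds 1:
  { A, B }  = X∖{ C, D, E, F }
Pass 4: stable.

σ(𝒞) = { {}, { A, B }, { C, D }, { E, F }, { A, B, C, D }, { A, B, E, F }, { C, D, E, F }, X }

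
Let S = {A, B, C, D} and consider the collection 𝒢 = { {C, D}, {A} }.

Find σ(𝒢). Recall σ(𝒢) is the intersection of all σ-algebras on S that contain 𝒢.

Answer: σ(𝒢) = { {}, {A}, {B}, {A, B}, {C, D}, {A, C, D}, {B, C, D}, S }

Derivation:
Take S₀ = 𝒢 ∪ {∅, S} = { {}, {A}, {C, D}, S }.
Iteration 1: 3 new —
  {A, B}  = S∖{C, D}
  {A, C, D}  = {C, D} ∪ {A}
  {B, C, D}  = S∖{A}
  [7 total]
Iteration 2: 1 new —
  {B}  = S∖{A, C, D}
  [8 total]
Iteration 3: closed — nothing new.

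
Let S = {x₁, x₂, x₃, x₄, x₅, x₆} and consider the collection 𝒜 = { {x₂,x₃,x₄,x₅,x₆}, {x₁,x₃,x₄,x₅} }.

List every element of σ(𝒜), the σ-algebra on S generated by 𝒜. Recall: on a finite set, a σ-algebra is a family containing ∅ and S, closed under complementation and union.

|σ(𝒜)| = 8.  σ(𝒜) = { {}, {x₁}, {x₂,x₆}, {x₁,x₂,x₆}, {x₃,x₄,x₅}, {x₁,x₃,x₄,x₅}, {x₂,x₃,x₄,x₅,x₆}, S }

Derivation:
Seed the family with 𝒜 together with ∅ and S: { {}, {x₁,x₃,x₄,x₅}, {x₂,x₃,x₄,x₅,x₆}, S }.
Step 1 (2 new):
  {x₁}  = complement {x₂,x₃,x₄,x₅,x₆}
  {x₂,x₆}  = complement {x₁,x₃,x₄,x₅}
Step 2: +1 →
  {x₁,x₂,x₆}  = {x₂,x₆} ∪ {x₁}
Step 3 adds 1:
  {x₃,x₄,x₅}  = complement {x₁,x₂,x₆}
Step 4: closed — nothing new.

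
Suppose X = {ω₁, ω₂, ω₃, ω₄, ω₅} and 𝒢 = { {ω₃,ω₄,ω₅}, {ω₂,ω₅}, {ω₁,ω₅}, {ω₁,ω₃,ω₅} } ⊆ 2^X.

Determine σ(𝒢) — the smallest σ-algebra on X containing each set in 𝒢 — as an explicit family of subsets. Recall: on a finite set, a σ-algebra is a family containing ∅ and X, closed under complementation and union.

Seed the family with 𝒢 together with ∅ and X: { {}, {ω₁,ω₅}, {ω₂,ω₅}, {ω₁,ω₃,ω₅}, {ω₃,ω₄,ω₅}, X }.
Step 1 (8 new):
  {ω₁,ω₂}  = {ω₃,ω₄,ω₅}ᶜ
  {ω₂,ω₄}  = {ω₁,ω₃,ω₅}ᶜ
  {ω₁,ω₂,ω₅}  = {ω₂,ω₅} ∪ {ω₁,ω₅}
  {ω₁,ω₃,ω₄}  = {ω₂,ω₅}ᶜ
  {ω₂,ω₃,ω₄}  = {ω₁,ω₅}ᶜ
  {ω₁,ω₂,ω₃,ω₅}  = {ω₂,ω₅} ∪ {ω₁,ω₃,ω₅}
  {ω₁,ω₃,ω₄,ω₅}  = {ω₃,ω₄,ω₅} ∪ {ω₁,ω₅}
  {ω₂,ω₃,ω₄,ω₅}  = {ω₂,ω₅} ∪ {ω₃,ω₄,ω₅}
Step 2 (8 new):
  {ω₁}  = {ω₂,ω₃,ω₄,ω₅}ᶜ
  {ω₂}  = {ω₁,ω₃,ω₄,ω₅}ᶜ
  {ω₄}  = {ω₁,ω₂,ω₃,ω₅}ᶜ
  {ω₃,ω₄}  = {ω₁,ω₂,ω₅}ᶜ
  {ω₁,ω₂,ω₄}  = {ω₁,ω₂} ∪ {ω₂,ω₄}
  {ω₂,ω₄,ω₅}  = {ω₂,ω₅} ∪ {ω₂,ω₄}
  {ω₁,ω₂,ω₃,ω₄}  = {ω₁,ω₂} ∪ {ω₁,ω₃,ω₄}
  {ω₁,ω₂,ω₄,ω₅}  = {ω₁,ω₂,ω₅} ∪ {ω₂,ω₄}
Step 3 adds 6:
  {ω₃}  = {ω₁,ω₂,ω₄,ω₅}ᶜ
  {ω₅}  = {ω₁,ω₂,ω₃,ω₄}ᶜ
  {ω₁,ω₃}  = {ω₂,ω₄,ω₅}ᶜ
  {ω₁,ω₄}  = {ω₄} ∪ {ω₁}
  {ω₃,ω₅}  = {ω₁,ω₂,ω₄}ᶜ
  {ω₁,ω₄,ω₅}  = {ω₁,ω₅} ∪ {ω₄}
Step 4: 4 new —
  {ω₂,ω₃}  = {ω₁,ω₄,ω₅}ᶜ
  {ω₄,ω₅}  = {ω₅} ∪ {ω₄}
  {ω₁,ω₂,ω₃}  = {ω₁,ω₂} ∪ {ω₃}
  {ω₂,ω₃,ω₅}  = {ω₁,ω₄}ᶜ
Step 5: no new sets; the family is a σ-algebra.

|σ(𝒢)| = 32.  σ(𝒢) = { {}, {ω₁}, {ω₂}, {ω₃}, {ω₄}, {ω₅}, {ω₁,ω₂}, {ω₁,ω₃}, {ω₁,ω₄}, {ω₁,ω₅}, {ω₂,ω₃}, {ω₂,ω₄}, {ω₂,ω₅}, {ω₃,ω₄}, {ω₃,ω₅}, {ω₄,ω₅}, {ω₁,ω₂,ω₃}, {ω₁,ω₂,ω₄}, {ω₁,ω₂,ω₅}, {ω₁,ω₃,ω₄}, {ω₁,ω₃,ω₅}, {ω₁,ω₄,ω₅}, {ω₂,ω₃,ω₄}, {ω₂,ω₃,ω₅}, {ω₂,ω₄,ω₅}, {ω₃,ω₄,ω₅}, {ω₁,ω₂,ω₃,ω₄}, {ω₁,ω₂,ω₃,ω₅}, {ω₁,ω₂,ω₄,ω₅}, {ω₁,ω₃,ω₄,ω₅}, {ω₂,ω₃,ω₄,ω₅}, X }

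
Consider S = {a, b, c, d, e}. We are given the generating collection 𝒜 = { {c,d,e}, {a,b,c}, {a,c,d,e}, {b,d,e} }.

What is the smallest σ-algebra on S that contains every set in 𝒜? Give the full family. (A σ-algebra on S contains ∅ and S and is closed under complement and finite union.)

Answer: σ(𝒜) = { {}, {a}, {b}, {c}, {a,b}, {a,c}, {b,c}, {d,e}, {a,b,c}, {a,d,e}, {b,d,e}, {c,d,e}, {a,b,d,e}, {a,c,d,e}, {b,c,d,e}, S }

Working:
Take S₀ = 𝒜 ∪ {∅, S} = { {}, {a,b,c}, {b,d,e}, {c,d,e}, {a,c,d,e}, S }.
Iteration 1: +5 →
  {b}  = complement {a,c,d,e}
  {a,b}  = complement {c,d,e}
  {a,c}  = complement {b,d,e}
  {d,e}  = complement {a,b,c}
  {b,c,d,e}  = {c,d,e} ∪ {b,d,e}
  — 11 sets.
Iteration 2: 2 new —
  {a}  = complement {b,c,d,e}
  {a,b,d,e}  = {a,b} ∪ {d,e}
  — 13 sets.
Iteration 3 adds 2:
  {c}  = complement {a,b,d,e}
  {a,d,e}  = {d,e} ∪ {a}
  — 15 sets.
Iteration 4 adds 1:
  {b,c}  = complement {a,d,e}
  — 16 sets.
Iteration 5: no new sets; the family is a σ-algebra.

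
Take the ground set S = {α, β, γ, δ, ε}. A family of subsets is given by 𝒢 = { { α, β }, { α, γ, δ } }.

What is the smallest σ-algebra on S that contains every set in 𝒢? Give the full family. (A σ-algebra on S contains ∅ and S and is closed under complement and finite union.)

σ(𝒢) (16 sets): { {}, { α }, { β }, { ε }, { α, β }, { α, ε }, { β, ε }, { γ, δ }, { α, β, ε }, { α, γ, δ }, { β, γ, δ }, { γ, δ, ε }, { α, β, γ, δ }, { α, γ, δ, ε }, { β, γ, δ, ε }, S }

Trace:
Initial family (4 sets): { {}, { α, β }, { α, γ, δ }, S }.
Step 1: 3 new —
  { β, ε }  = complement { α, γ, δ }
  { γ, δ, ε }  = complement { α, β }
  { α, β, γ, δ }  = { α, β } ∪ { α, γ, δ }
Step 2 (4 new):
  { ε }  = complement { α, β, γ, δ }
  { α, β, ε }  = { β, ε } ∪ { α, β }
  { α, γ, δ, ε }  = { γ, δ, ε } ∪ { α, γ, δ }
  { β, γ, δ, ε }  = { β, ε } ∪ { γ, δ, ε }
Step 3 (3 new):
  { α }  = complement { β, γ, δ, ε }
  { β }  = complement { α, γ, δ, ε }
  { γ, δ }  = complement { α, β, ε }
Step 4: 2 new —
  { α, ε }  = { ε } ∪ { α }
  { β, γ, δ }  = { γ, δ } ∪ { β }
Step 5: closed — nothing new.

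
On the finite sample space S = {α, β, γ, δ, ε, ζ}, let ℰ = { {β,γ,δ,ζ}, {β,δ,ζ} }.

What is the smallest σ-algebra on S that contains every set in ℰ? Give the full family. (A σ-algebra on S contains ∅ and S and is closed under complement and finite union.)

Begin from { {}, {β,δ,ζ}, {β,γ,δ,ζ}, S } (that is, ℰ plus ∅ and S).
Round 1: +2 →
  {α,ε}  = ᶜ of {β,γ,δ,ζ}
  {α,γ,ε}  = ᶜ of {β,δ,ζ}
Round 2 (1 new):
  {α,β,δ,ε,ζ}  = {β,δ,ζ} ∪ {α,ε}
Round 3 (1 new):
  {γ}  = ᶜ of {α,β,δ,ε,ζ}
Round 4: stable.

|σ(ℰ)| = 8.  σ(ℰ) = { {}, {γ}, {α,ε}, {α,γ,ε}, {β,δ,ζ}, {β,γ,δ,ζ}, {α,β,δ,ε,ζ}, S }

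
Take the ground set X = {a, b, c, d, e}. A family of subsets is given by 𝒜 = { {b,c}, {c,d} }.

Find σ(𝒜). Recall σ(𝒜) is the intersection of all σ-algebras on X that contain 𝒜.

|σ(𝒜)| = 16.  σ(𝒜) = { ∅, {b}, {c}, {d}, {a,e}, {b,c}, {b,d}, {c,d}, {a,b,e}, {a,c,e}, {a,d,e}, {b,c,d}, {a,b,c,e}, {a,b,d,e}, {a,c,d,e}, X }

Working:
Begin from { ∅, {b,c}, {c,d}, X } (that is, 𝒜 plus ∅ and X).
Pass 1 adds 3:
  {a,b,e}  = X∖{c,d}
  {a,d,e}  = X∖{b,c}
  {b,c,d}  = {b,c} ∪ {c,d}
  |family| = 7
Pass 2 (4 new):
  {a,e}  = X∖{b,c,d}
  {a,b,c,e}  = {a,b,e} ∪ {b,c}
  {a,b,d,e}  = {a,d,e} ∪ {a,b,e}
  {a,c,d,e}  = {a,d,e} ∪ {c,d}
  |family| = 11
Pass 3 (3 new):
  {b}  = X∖{a,c,d,e}
  {c}  = X∖{a,b,d,e}
  {d}  = X∖{a,b,c,e}
  |family| = 14
Pass 4 (2 new):
  {b,d}  = {d} ∪ {b}
  {a,c,e}  = {c} ∪ {a,e}
  |family| = 16
Pass 5: already closed under ᶜ and ∪.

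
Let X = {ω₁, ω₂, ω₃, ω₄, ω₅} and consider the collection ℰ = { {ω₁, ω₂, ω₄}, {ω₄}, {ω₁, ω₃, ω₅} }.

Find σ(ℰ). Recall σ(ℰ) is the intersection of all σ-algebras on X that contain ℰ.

|σ(ℰ)| = 16.  σ(ℰ) = { ∅, {ω₁}, {ω₂}, {ω₄}, {ω₁, ω₂}, {ω₁, ω₄}, {ω₂, ω₄}, {ω₃, ω₅}, {ω₁, ω₂, ω₄}, {ω₁, ω₃, ω₅}, {ω₂, ω₃, ω₅}, {ω₃, ω₄, ω₅}, {ω₁, ω₂, ω₃, ω₅}, {ω₁, ω₃, ω₄, ω₅}, {ω₂, ω₃, ω₄, ω₅}, X }

Working:
Begin from { ∅, {ω₄}, {ω₁, ω₂, ω₄}, {ω₁, ω₃, ω₅}, X } (that is, ℰ plus ∅ and X).
Pass 1 adds 4:
  {ω₂, ω₄}  = {ω₁, ω₃, ω₅}ᶜ
  {ω₃, ω₅}  = {ω₁, ω₂, ω₄}ᶜ
  {ω₁, ω₂, ω₃, ω₅}  = {ω₄}ᶜ
  {ω₁, ω₃, ω₄, ω₅}  = {ω₄} ∪ {ω₁, ω₃, ω₅}
Pass 2: 3 new —
  {ω₂}  = {ω₁, ω₃, ω₄, ω₅}ᶜ
  {ω₃, ω₄, ω₅}  = {ω₄} ∪ {ω₃, ω₅}
  {ω₂, ω₃, ω₄, ω₅}  = {ω₃, ω₅} ∪ {ω₂, ω₄}
Pass 3 (3 new):
  {ω₁}  = {ω₂, ω₃, ω₄, ω₅}ᶜ
  {ω₁, ω₂}  = {ω₃, ω₄, ω₅}ᶜ
  {ω₂, ω₃, ω₅}  = {ω₃, ω₅} ∪ {ω₂}
Pass 4: 1 new —
  {ω₁, ω₄}  = {ω₂, ω₃, ω₅}ᶜ
Pass 5: no new sets; the family is a σ-algebra.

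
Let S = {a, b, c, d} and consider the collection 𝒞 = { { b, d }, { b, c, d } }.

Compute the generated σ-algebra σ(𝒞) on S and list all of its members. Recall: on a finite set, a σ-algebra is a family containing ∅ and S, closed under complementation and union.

Begin from { ∅, { b, d }, { b, c, d }, S } (that is, 𝒞 plus ∅ and S).
Pass 1: +2 →
  { a }  = ᶜ of { b, c, d }
  { a, c }  = ᶜ of { b, d }
  [6 total]
Pass 2: +1 →
  { a, b, d }  = { b, d } ∪ { a }
  [7 total]
Pass 3 adds 1:
  { c }  = ᶜ of { a, b, d }
  [8 total]
Pass 4: already closed under ᶜ and ∪.

σ(𝒞) = { ∅, { a }, { c }, { a, c }, { b, d }, { a, b, d }, { b, c, d }, S }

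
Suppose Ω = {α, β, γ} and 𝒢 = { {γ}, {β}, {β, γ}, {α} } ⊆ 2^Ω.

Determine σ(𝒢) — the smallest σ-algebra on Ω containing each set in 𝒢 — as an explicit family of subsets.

Initial family (6 sets): { {}, {α}, {β}, {γ}, {β, γ}, Ω }.
Round 1: +2 →
  {α, β}  = Ω∖{γ}
  {α, γ}  = Ω∖{β}
Round 2: closed — nothing new.

σ(𝒢) = { {}, {α}, {β}, {γ}, {α, β}, {α, γ}, {β, γ}, Ω }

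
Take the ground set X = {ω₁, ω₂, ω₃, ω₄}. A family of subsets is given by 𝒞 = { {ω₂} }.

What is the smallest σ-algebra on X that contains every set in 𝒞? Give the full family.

Take S₀ = 𝒞 ∪ {∅, X} = { ∅, {ω₂}, X }.
Pass 1. New:
  {ω₁,ω₃,ω₄}  = X∖{ω₂}
  |family| = 4
Pass 2: stable.

Hence σ(𝒞) has 4 members: { ∅, {ω₂}, {ω₁,ω₃,ω₄}, X }.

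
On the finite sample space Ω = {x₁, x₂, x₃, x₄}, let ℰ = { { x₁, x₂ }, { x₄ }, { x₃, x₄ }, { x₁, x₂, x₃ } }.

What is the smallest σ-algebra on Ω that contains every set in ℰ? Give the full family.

Start: ℰ ∪ {∅, Ω} = { ∅, { x₄ }, { x₁, x₂ }, { x₃, x₄ }, { x₁, x₂, x₃ }, Ω }.
Pass 1: 1 new —
  { x₁, x₂, x₄ }  = { x₁, x₂ } ∪ { x₄ }
  |family| = 7
Pass 2. New:
  { x₃ }  = ᶜ of { x₁, x₂, x₄ }
  |family| = 8
Pass 3: closed — nothing new.

Hence σ(ℰ) has 8 members: { ∅, { x₃ }, { x₄ }, { x₁, x₂ }, { x₃, x₄ }, { x₁, x₂, x₃ }, { x₁, x₂, x₄ }, Ω }.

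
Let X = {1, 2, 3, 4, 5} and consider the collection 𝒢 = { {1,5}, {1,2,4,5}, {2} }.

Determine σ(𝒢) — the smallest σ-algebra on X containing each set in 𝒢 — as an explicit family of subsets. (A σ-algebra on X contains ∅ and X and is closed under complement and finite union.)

σ(𝒢) = { {}, {2}, {3}, {4}, {1,5}, {2,3}, {2,4}, {3,4}, {1,2,5}, {1,3,5}, {1,4,5}, {2,3,4}, {1,2,3,5}, {1,2,4,5}, {1,3,4,5}, X }

Check:
Seed the family with 𝒢 together with ∅ and X: { {}, {2}, {1,5}, {1,2,4,5}, X }.
Pass 1 (4 new):
  {3}  = complement {1,2,4,5}
  {1,2,5}  = {1,5} ∪ {2}
  {2,3,4}  = complement {1,5}
  {1,3,4,5}  = complement {2}
  (now 9)
Pass 2 adds 4:
  {2,3}  = {2} ∪ {3}
  {3,4}  = complement {1,2,5}
  {1,3,5}  = {3} ∪ {1,5}
  {1,2,3,5}  = {3} ∪ {1,2,5}
  (now 13)
Pass 3 adds 3:
  {4}  = complement {1,2,3,5}
  {2,4}  = complement {1,3,5}
  {1,4,5}  = complement {2,3}
  (now 16)
Pass 4: already closed under ᶜ and ∪.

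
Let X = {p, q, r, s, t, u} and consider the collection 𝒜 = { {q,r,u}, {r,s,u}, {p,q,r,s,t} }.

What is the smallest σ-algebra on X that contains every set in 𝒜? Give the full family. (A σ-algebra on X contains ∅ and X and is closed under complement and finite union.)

|σ(𝒜)| = 32.  σ(𝒜) = { {}, {q}, {r}, {s}, {u}, {p,t}, {q,r}, {q,s}, {q,u}, {r,s}, {r,u}, {s,u}, {p,q,t}, {p,r,t}, {p,s,t}, {p,t,u}, {q,r,s}, {q,r,u}, {q,s,u}, {r,s,u}, {p,q,r,t}, {p,q,s,t}, {p,q,t,u}, {p,r,s,t}, {p,r,t,u}, {p,s,t,u}, {q,r,s,u}, {p,q,r,s,t}, {p,q,r,t,u}, {p,q,s,t,u}, {p,r,s,t,u}, X }

Derivation:
Initial family (5 sets): { {}, {q,r,u}, {r,s,u}, {p,q,r,s,t}, X }.
Step 1 adds 4:
  {u}  = complement {p,q,r,s,t}
  {p,q,t}  = complement {r,s,u}
  {p,s,t}  = complement {q,r,u}
  {q,r,s,u}  = {q,r,u} ∪ {r,s,u}
  — 9 sets.
Step 2: +6 →
  {p,t}  = complement {q,r,s,u}
  {p,q,s,t}  = {p,s,t} ∪ {p,q,t}
  {p,q,t,u}  = {u} ∪ {p,q,t}
  {p,s,t,u}  = {p,s,t} ∪ {u}
  {p,q,r,t,u}  = {q,r,u} ∪ {p,q,t}
  {p,r,s,t,u}  = {p,s,t} ∪ {r,s,u}
  — 15 sets.
Step 3. New:
  {q}  = complement {p,r,s,t,u}
  {s}  = complement {p,q,r,t,u}
  {q,r}  = complement {p,s,t,u}
  {r,s}  = complement {p,q,t,u}
  {r,u}  = complement {p,q,s,t}
  {p,t,u}  = {p,t} ∪ {u}
  {p,q,s,t,u}  = {p,s,t} ∪ {p,q,t,u}
  — 22 sets.
Step 4: 8 new —
  {r}  = complement {p,q,s,t,u}
  {q,s}  = {q} ∪ {s}
  {q,u}  = {q} ∪ {u}
  {s,u}  = {u} ∪ {s}
  {q,r,s}  = complement {p,t,u}
  {p,q,r,t}  = {p,t} ∪ {q,r}
  {p,r,s,t}  = {r,s} ∪ {p,t}
  {p,r,t,u}  = {p,t,u} ∪ {r,u}
  — 30 sets.
Step 5 adds 2:
  {p,r,t}  = {r} ∪ {p,t}
  {q,s,u}  = {q} ∪ {s,u}
  — 32 sets.
Step 6: closed — nothing new.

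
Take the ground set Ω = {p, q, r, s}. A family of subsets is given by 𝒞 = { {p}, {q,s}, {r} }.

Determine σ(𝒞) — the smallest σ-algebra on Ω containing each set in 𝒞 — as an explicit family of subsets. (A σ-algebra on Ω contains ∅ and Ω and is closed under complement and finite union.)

σ(𝒞) (8 sets): { ∅, {p}, {r}, {p,r}, {q,s}, {p,q,s}, {q,r,s}, Ω }

Trace:
Start: 𝒞 ∪ {∅, Ω} = { ∅, {p}, {r}, {q,s}, Ω }.
Round 1 (3 new):
  {p,r}  = Ω∖{q,s}
  {p,q,s}  = Ω∖{r}
  {q,r,s}  = Ω∖{p}
  [8 total]
After Round 2 the family is unchanged; done.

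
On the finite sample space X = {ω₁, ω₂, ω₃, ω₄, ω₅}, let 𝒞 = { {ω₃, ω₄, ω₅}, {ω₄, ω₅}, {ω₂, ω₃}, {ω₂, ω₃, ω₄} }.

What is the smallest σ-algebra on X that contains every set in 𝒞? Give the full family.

Begin from { ∅, {ω₂, ω₃}, {ω₄, ω₅}, {ω₂, ω₃, ω₄}, {ω₃, ω₄, ω₅}, X } (that is, 𝒞 plus ∅ and X).
Round 1: +5 →
  {ω₁, ω₂}  = {ω₃, ω₄, ω₅}ᶜ
  {ω₁, ω₅}  = {ω₂, ω₃, ω₄}ᶜ
  {ω₁, ω₂, ω₃}  = {ω₄, ω₅}ᶜ
  {ω₁, ω₄, ω₅}  = {ω₂, ω₃}ᶜ
  {ω₂, ω₃, ω₄, ω₅}  = {ω₄, ω₅} ∪ {ω₂, ω₃}
  |family| = 11
Round 2. New:
  {ω₁}  = {ω₂, ω₃, ω₄, ω₅}ᶜ
  {ω₁, ω₂, ω₅}  = {ω₁, ω₂} ∪ {ω₁, ω₅}
  {ω₁, ω₂, ω₃, ω₄}  = {ω₂, ω₃, ω₄} ∪ {ω₁, ω₂, ω₃}
  {ω₁, ω₂, ω₃, ω₅}  = {ω₁, ω₂, ω₃} ∪ {ω₁, ω₅}
  {ω₁, ω₂, ω₄, ω₅}  = {ω₁, ω₄, ω₅} ∪ {ω₁, ω₂}
  {ω₁, ω₃, ω₄, ω₅}  = {ω₁, ω₄, ω₅} ∪ {ω₃, ω₄, ω₅}
  |family| = 17
Round 3: 5 new —
  {ω₂}  = {ω₁, ω₃, ω₄, ω₅}ᶜ
  {ω₃}  = {ω₁, ω₂, ω₄, ω₅}ᶜ
  {ω₄}  = {ω₁, ω₂, ω₃, ω₅}ᶜ
  {ω₅}  = {ω₁, ω₂, ω₃, ω₄}ᶜ
  {ω₃, ω₄}  = {ω₁, ω₂, ω₅}ᶜ
  |family| = 22
Round 4: 10 new —
  {ω₁, ω₃}  = {ω₃} ∪ {ω₁}
  {ω₁, ω₄}  = {ω₄} ∪ {ω₁}
  {ω₂, ω₄}  = {ω₂} ∪ {ω₄}
  {ω₂, ω₅}  = {ω₂} ∪ {ω₅}
  {ω₃, ω₅}  = {ω₅} ∪ {ω₃}
  {ω₁, ω₂, ω₄}  = {ω₁, ω₂} ∪ {ω₄}
  {ω₁, ω₃, ω₄}  = {ω₃, ω₄} ∪ {ω₁}
  {ω₁, ω₃, ω₅}  = {ω₃} ∪ {ω₁, ω₅}
  {ω₂, ω₃, ω₅}  = {ω₅} ∪ {ω₂, ω₃}
  {ω₂, ω₄, ω₅}  = {ω₂} ∪ {ω₄, ω₅}
  |family| = 32
Round 5: already closed under ᶜ and ∪.

|σ(𝒞)| = 32.  σ(𝒞) = { ∅, {ω₁}, {ω₂}, {ω₃}, {ω₄}, {ω₅}, {ω₁, ω₂}, {ω₁, ω₃}, {ω₁, ω₄}, {ω₁, ω₅}, {ω₂, ω₃}, {ω₂, ω₄}, {ω₂, ω₅}, {ω₃, ω₄}, {ω₃, ω₅}, {ω₄, ω₅}, {ω₁, ω₂, ω₃}, {ω₁, ω₂, ω₄}, {ω₁, ω₂, ω₅}, {ω₁, ω₃, ω₄}, {ω₁, ω₃, ω₅}, {ω₁, ω₄, ω₅}, {ω₂, ω₃, ω₄}, {ω₂, ω₃, ω₅}, {ω₂, ω₄, ω₅}, {ω₃, ω₄, ω₅}, {ω₁, ω₂, ω₃, ω₄}, {ω₁, ω₂, ω₃, ω₅}, {ω₁, ω₂, ω₄, ω₅}, {ω₁, ω₃, ω₄, ω₅}, {ω₂, ω₃, ω₄, ω₅}, X }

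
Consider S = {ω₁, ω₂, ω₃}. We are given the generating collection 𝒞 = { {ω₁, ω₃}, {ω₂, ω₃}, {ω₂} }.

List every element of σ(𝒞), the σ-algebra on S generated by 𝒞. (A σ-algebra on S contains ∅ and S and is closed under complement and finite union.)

σ(𝒞) = { {}, {ω₁}, {ω₂}, {ω₃}, {ω₁, ω₂}, {ω₁, ω₃}, {ω₂, ω₃}, S }

Derivation:
Take S₀ = 𝒞 ∪ {∅, S} = { {}, {ω₂}, {ω₁, ω₃}, {ω₂, ω₃}, S }.
Round 1 (1 new):
  {ω₁}  = ᶜ of {ω₂, ω₃}
  [6 total]
Round 2: 1 new —
  {ω₁, ω₂}  = {ω₂} ∪ {ω₁}
  [7 total]
Round 3. New:
  {ω₃}  = ᶜ of {ω₁, ω₂}
  [8 total]
Round 4: stable.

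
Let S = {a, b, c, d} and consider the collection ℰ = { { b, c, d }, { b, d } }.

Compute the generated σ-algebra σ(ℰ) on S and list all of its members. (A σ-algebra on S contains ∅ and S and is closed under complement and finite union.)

σ(ℰ) (8 sets): { ∅, { a }, { c }, { a, c }, { b, d }, { a, b, d }, { b, c, d }, S }

Trace:
Take S₀ = ℰ ∪ {∅, S} = { ∅, { b, d }, { b, c, d }, S }.
Iteration 1: +2 →
  { a }  = complement { b, c, d }
  { a, c }  = complement { b, d }
Iteration 2 adds 1:
  { a, b, d }  = { b, d } ∪ { a }
Iteration 3 (1 new):
  { c }  = complement { a, b, d }
Iteration 4: already closed under ᶜ and ∪.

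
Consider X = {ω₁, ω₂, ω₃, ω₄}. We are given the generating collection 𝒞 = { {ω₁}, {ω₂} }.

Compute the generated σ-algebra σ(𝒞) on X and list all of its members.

Begin from { ∅, {ω₁}, {ω₂}, X } (that is, 𝒞 plus ∅ and X).
Iteration 1 (3 new):
  {ω₁, ω₂}  = {ω₂} ∪ {ω₁}
  {ω₁, ω₃, ω₄}  = {ω₂}ᶜ
  {ω₂, ω₃, ω₄}  = {ω₁}ᶜ
  — 7 sets.
Iteration 2: 1 new —
  {ω₃, ω₄}  = {ω₁, ω₂}ᶜ
  — 8 sets.
After Iteration 3 the family is unchanged; done.

|σ(𝒞)| = 8.  σ(𝒞) = { ∅, {ω₁}, {ω₂}, {ω₁, ω₂}, {ω₃, ω₄}, {ω₁, ω₃, ω₄}, {ω₂, ω₃, ω₄}, X }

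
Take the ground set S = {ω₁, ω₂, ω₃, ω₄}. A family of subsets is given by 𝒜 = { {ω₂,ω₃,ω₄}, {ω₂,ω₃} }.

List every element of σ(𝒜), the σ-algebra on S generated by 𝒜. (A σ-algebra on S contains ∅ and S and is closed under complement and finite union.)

Answer: σ(𝒜) = { {}, {ω₁}, {ω₄}, {ω₁,ω₄}, {ω₂,ω₃}, {ω₁,ω₂,ω₃}, {ω₂,ω₃,ω₄}, S }

Check:
Begin from { {}, {ω₂,ω₃}, {ω₂,ω₃,ω₄}, S } (that is, 𝒜 plus ∅ and S).
Iteration 1: 2 new —
  {ω₁}  = S∖{ω₂,ω₃,ω₄}
  {ω₁,ω₄}  = S∖{ω₂,ω₃}
Iteration 2 adds 1:
  {ω₁,ω₂,ω₃}  = {ω₂,ω₃} ∪ {ω₁}
Iteration 3 adds 1:
  {ω₄}  = S∖{ω₁,ω₂,ω₃}
Iteration 4 adds nothing — fixpoint reached.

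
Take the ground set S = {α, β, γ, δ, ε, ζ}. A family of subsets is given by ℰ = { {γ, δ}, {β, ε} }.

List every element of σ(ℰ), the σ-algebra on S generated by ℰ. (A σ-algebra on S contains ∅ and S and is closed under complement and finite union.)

Begin from { {}, {β, ε}, {γ, δ}, S } (that is, ℰ plus ∅ and S).
Pass 1: 3 new —
  {α, β, ε, ζ}  = complement {γ, δ}
  {α, γ, δ, ζ}  = complement {β, ε}
  {β, γ, δ, ε}  = {β, ε} ∪ {γ, δ}
Pass 2: +1 →
  {α, ζ}  = complement {β, γ, δ, ε}
Pass 3 adds nothing — fixpoint reached.

Therefore σ(ℰ) = { {}, {α, ζ}, {β, ε}, {γ, δ}, {α, β, ε, ζ}, {α, γ, δ, ζ}, {β, γ, δ, ε}, S } (|σ(ℰ)| = 8).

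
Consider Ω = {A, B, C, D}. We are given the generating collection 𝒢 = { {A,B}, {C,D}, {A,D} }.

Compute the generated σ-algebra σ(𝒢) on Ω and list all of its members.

σ(𝒢) (16 sets): { ∅, {A}, {B}, {C}, {D}, {A,B}, {A,C}, {A,D}, {B,C}, {B,D}, {C,D}, {A,B,C}, {A,B,D}, {A,C,D}, {B,C,D}, Ω }

Working:
Initial family (5 sets): { ∅, {A,B}, {A,D}, {C,D}, Ω }.
Step 1. New:
  {B,C}  = ᶜ of {A,D}
  {A,B,D}  = {A,D} ∪ {A,B}
  {A,C,D}  = {C,D} ∪ {A,D}
Step 2 adds 4:
  {B}  = ᶜ of {A,C,D}
  {C}  = ᶜ of {A,B,D}
  {A,B,C}  = {B,C} ∪ {A,B}
  {B,C,D}  = {C,D} ∪ {B,C}
Step 3 adds 2:
  {A}  = ᶜ of {B,C,D}
  {D}  = ᶜ of {A,B,C}
Step 4 (2 new):
  {A,C}  = {C} ∪ {A}
  {B,D}  = {D} ∪ {B}
Step 5 adds nothing — fixpoint reached.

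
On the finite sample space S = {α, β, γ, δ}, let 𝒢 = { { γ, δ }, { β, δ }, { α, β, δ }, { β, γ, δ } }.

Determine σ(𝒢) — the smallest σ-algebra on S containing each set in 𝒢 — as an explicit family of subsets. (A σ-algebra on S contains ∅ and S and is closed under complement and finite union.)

σ(𝒢) (16 sets): { {}, { α }, { β }, { γ }, { δ }, { α, β }, { α, γ }, { α, δ }, { β, γ }, { β, δ }, { γ, δ }, { α, β, γ }, { α, β, δ }, { α, γ, δ }, { β, γ, δ }, S }

Check:
Start: 𝒢 ∪ {∅, S} = { {}, { β, δ }, { γ, δ }, { α, β, δ }, { β, γ, δ }, S }.
Pass 1. New:
  { α }  = ᶜ of { β, γ, δ }
  { γ }  = ᶜ of { α, β, δ }
  { α, β }  = ᶜ of { γ, δ }
  { α, γ }  = ᶜ of { β, δ }
  — 10 sets.
Pass 2 adds 2:
  { α, β, γ }  = { α, β } ∪ { γ }
  { α, γ, δ }  = { γ, δ } ∪ { α, γ }
  — 12 sets.
Pass 3 (2 new):
  { β }  = ᶜ of { α, γ, δ }
  { δ }  = ᶜ of { α, β, γ }
  — 14 sets.
Pass 4 (2 new):
  { α, δ }  = { δ } ∪ { α }
  { β, γ }  = { γ } ∪ { β }
  — 16 sets.
Pass 5 adds nothing — fixpoint reached.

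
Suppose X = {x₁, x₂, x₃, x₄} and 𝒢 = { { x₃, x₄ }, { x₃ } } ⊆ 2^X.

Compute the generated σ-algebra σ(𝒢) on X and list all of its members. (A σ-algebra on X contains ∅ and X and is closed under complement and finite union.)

σ(𝒢) = { {}, { x₃ }, { x₄ }, { x₁, x₂ }, { x₃, x₄ }, { x₁, x₂, x₃ }, { x₁, x₂, x₄ }, X }

Derivation:
Initial family (4 sets): { {}, { x₃ }, { x₃, x₄ }, X }.
Step 1 (2 new):
  { x₁, x₂ }  = ᶜ of { x₃, x₄ }
  { x₁, x₂, x₄ }  = ᶜ of { x₃ }
  |family| = 6
Step 2 (1 new):
  { x₁, x₂, x₃ }  = { x₃ } ∪ { x₁, x₂ }
  |family| = 7
Step 3: +1 →
  { x₄ }  = ᶜ of { x₁, x₂, x₃ }
  |family| = 8
Step 4: already closed under ᶜ and ∪.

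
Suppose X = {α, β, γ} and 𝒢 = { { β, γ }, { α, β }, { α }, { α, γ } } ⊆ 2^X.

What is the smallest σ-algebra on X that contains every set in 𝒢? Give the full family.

σ(𝒢) (8 sets): { {  }, { α }, { β }, { γ }, { α, β }, { α, γ }, { β, γ }, X }

Working:
Initial family (6 sets): { {  }, { α }, { α, β }, { α, γ }, { β, γ }, X }.
Pass 1 (2 new):
  { β }  = ᶜ of { α, γ }
  { γ }  = ᶜ of { α, β }
  (now 8)
After Pass 2 the family is unchanged; done.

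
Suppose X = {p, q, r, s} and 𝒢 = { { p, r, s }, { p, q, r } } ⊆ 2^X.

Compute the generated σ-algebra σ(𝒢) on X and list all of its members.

σ(𝒢) = { {  }, { q }, { s }, { p, r }, { q, s }, { p, q, r }, { p, r, s }, X }

Check:
Take S₀ = 𝒢 ∪ {∅, X} = { {  }, { p, q, r }, { p, r, s }, X }.
Pass 1: +2 →
  { q }  = { p, r, s }ᶜ
  { s }  = { p, q, r }ᶜ
  (now 6)
Pass 2: 1 new —
  { q, s }  = { s } ∪ { q }
  (now 7)
Pass 3 (1 new):
  { p, r }  = { q, s }ᶜ
  (now 8)
Pass 4 adds nothing — fixpoint reached.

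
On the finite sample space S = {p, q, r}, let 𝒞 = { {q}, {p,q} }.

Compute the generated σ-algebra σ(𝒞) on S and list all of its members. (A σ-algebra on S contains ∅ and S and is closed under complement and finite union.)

Take S₀ = 𝒞 ∪ {∅, S} = { {}, {q}, {p,q}, S }.
Iteration 1 (2 new):
  {r}  = {p,q}ᶜ
  {p,r}  = {q}ᶜ
  — 6 sets.
Iteration 2: +1 →
  {q,r}  = {r} ∪ {q}
  — 7 sets.
Iteration 3 adds 1:
  {p}  = {q,r}ᶜ
  — 8 sets.
Iteration 4 adds nothing — fixpoint reached.

|σ(𝒞)| = 8.  σ(𝒞) = { {}, {p}, {q}, {r}, {p,q}, {p,r}, {q,r}, S }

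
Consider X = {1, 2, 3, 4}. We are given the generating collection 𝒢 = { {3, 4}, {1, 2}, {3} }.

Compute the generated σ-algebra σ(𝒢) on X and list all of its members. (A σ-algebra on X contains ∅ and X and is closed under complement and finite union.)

σ(𝒢) = { {}, {3}, {4}, {1, 2}, {3, 4}, {1, 2, 3}, {1, 2, 4}, X }

Check:
Start: 𝒢 ∪ {∅, X} = { {}, {3}, {1, 2}, {3, 4}, X }.
Pass 1. New:
  {1, 2, 3}  = {3} ∪ {1, 2}
  {1, 2, 4}  = {3}ᶜ
  — 7 sets.
Pass 2. New:
  {4}  = {1, 2, 3}ᶜ
  — 8 sets.
Pass 3: already closed under ᶜ and ∪.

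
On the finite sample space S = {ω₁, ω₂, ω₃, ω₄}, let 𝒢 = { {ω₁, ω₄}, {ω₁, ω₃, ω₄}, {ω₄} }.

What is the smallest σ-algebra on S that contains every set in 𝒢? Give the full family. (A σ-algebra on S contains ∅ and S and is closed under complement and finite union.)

Start: 𝒢 ∪ {∅, S} = { {}, {ω₄}, {ω₁, ω₄}, {ω₁, ω₃, ω₄}, S }.
Step 1 (3 new):
  {ω₂}  = ᶜ of {ω₁, ω₃, ω₄}
  {ω₂, ω₃}  = ᶜ of {ω₁, ω₄}
  {ω₁, ω₂, ω₃}  = ᶜ of {ω₄}
  |family| = 8
Step 2: 3 new —
  {ω₂, ω₄}  = {ω₄} ∪ {ω₂}
  {ω₁, ω₂, ω₄}  = {ω₂} ∪ {ω₁, ω₄}
  {ω₂, ω₃, ω₄}  = {ω₄} ∪ {ω₂, ω₃}
  |family| = 11
Step 3: +3 →
  {ω₁}  = ᶜ of {ω₂, ω₃, ω₄}
  {ω₃}  = ᶜ of {ω₁, ω₂, ω₄}
  {ω₁, ω₃}  = ᶜ of {ω₂, ω₄}
  |family| = 14
Step 4 (2 new):
  {ω₁, ω₂}  = {ω₂} ∪ {ω₁}
  {ω₃, ω₄}  = {ω₃} ∪ {ω₄}
  |family| = 16
Step 5 adds nothing — fixpoint reached.

Therefore σ(𝒢) = { {}, {ω₁}, {ω₂}, {ω₃}, {ω₄}, {ω₁, ω₂}, {ω₁, ω₃}, {ω₁, ω₄}, {ω₂, ω₃}, {ω₂, ω₄}, {ω₃, ω₄}, {ω₁, ω₂, ω₃}, {ω₁, ω₂, ω₄}, {ω₁, ω₃, ω₄}, {ω₂, ω₃, ω₄}, S } (|σ(𝒢)| = 16).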